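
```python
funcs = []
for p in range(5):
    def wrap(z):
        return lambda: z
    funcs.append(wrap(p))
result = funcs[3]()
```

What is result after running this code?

Step 1: wrap(p) creates a new scope capturing z = p at call time.
Step 2: funcs[3] = wrap(3), so its lambda captures z = 3.
Step 3: result = 3 (closure factory fixes late binding)

The answer is 3.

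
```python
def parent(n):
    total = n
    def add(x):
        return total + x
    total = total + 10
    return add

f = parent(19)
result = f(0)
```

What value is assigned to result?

Step 1: parent(19) sets total = 19, then total = 19 + 10 = 29.
Step 2: Closures capture by reference, so add sees total = 29.
Step 3: f(0) returns 29 + 0 = 29

The answer is 29.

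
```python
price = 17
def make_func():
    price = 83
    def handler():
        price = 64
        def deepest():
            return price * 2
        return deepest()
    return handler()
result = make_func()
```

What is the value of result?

Step 1: deepest() looks up price through LEGB: not local, finds price = 64 in enclosing handler().
Step 2: Returns 64 * 2 = 128.
Step 3: result = 128

The answer is 128.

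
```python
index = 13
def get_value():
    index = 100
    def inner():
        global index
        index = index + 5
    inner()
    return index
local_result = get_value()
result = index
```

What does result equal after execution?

Step 1: Global index = 13. get_value() creates local index = 100.
Step 2: inner() declares global index and adds 5: global index = 13 + 5 = 18.
Step 3: get_value() returns its local index = 100 (unaffected by inner).
Step 4: result = global index = 18

The answer is 18.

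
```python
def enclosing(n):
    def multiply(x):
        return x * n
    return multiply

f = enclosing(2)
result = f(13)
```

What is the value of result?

Step 1: enclosing(2) returns multiply closure with n = 2.
Step 2: f(13) computes 13 * 2 = 26.
Step 3: result = 26

The answer is 26.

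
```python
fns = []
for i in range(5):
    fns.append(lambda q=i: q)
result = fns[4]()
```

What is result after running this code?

Step 1: Default argument q=i captures i's value at each iteration.
Step 2: fns[4] captured q = 4 when i was 4.
Step 3: result = 4

The answer is 4.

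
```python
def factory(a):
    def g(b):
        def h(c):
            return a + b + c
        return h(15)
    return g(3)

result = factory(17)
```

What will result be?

Step 1: a = 17, b = 3, c = 15 across three nested scopes.
Step 2: h() accesses all three via LEGB rule.
Step 3: result = 17 + 3 + 15 = 35

The answer is 35.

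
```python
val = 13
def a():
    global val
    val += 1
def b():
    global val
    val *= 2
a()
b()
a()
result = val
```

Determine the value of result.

Step 1: val = 13.
Step 2: a(): val = 13 + 1 = 14.
Step 3: b(): val = 14 * 2 = 28.
Step 4: a(): val = 28 + 1 = 29

The answer is 29.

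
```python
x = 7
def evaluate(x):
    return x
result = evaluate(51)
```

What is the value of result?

Step 1: Global x = 7.
Step 2: evaluate(51) takes parameter x = 51, which shadows the global.
Step 3: result = 51

The answer is 51.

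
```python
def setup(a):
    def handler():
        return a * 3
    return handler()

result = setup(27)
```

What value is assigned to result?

Step 1: setup(27) binds parameter a = 27.
Step 2: handler() accesses a = 27 from enclosing scope.
Step 3: result = 27 * 3 = 81

The answer is 81.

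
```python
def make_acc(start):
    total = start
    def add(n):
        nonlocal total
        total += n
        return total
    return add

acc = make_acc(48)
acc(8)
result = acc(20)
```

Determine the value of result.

Step 1: make_acc(48) creates closure with total = 48.
Step 2: First acc(8): total = 48 + 8 = 56.
Step 3: Second acc(20): total = 56 + 20 = 76. result = 76

The answer is 76.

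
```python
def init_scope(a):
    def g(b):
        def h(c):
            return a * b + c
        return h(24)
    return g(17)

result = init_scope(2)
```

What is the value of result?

Step 1: a = 2, b = 17, c = 24.
Step 2: h() computes a * b + c = 2 * 17 + 24 = 58.
Step 3: result = 58

The answer is 58.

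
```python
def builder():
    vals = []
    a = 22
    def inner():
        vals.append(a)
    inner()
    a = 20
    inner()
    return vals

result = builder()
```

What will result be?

Step 1: a = 22. inner() appends current a to vals.
Step 2: First inner(): appends 22. Then a = 20.
Step 3: Second inner(): appends 20 (closure sees updated a). result = [22, 20]

The answer is [22, 20].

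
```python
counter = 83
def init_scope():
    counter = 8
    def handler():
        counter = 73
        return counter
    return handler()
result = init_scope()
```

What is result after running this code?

Step 1: Three scopes define counter: global (83), init_scope (8), handler (73).
Step 2: handler() has its own local counter = 73, which shadows both enclosing and global.
Step 3: result = 73 (local wins in LEGB)

The answer is 73.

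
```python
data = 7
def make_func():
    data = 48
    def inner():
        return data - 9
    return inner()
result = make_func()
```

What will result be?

Step 1: make_func() shadows global data with data = 48.
Step 2: inner() finds data = 48 in enclosing scope, computes 48 - 9 = 39.
Step 3: result = 39

The answer is 39.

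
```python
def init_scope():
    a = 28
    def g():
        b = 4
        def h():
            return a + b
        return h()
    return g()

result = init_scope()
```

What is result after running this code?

Step 1: init_scope() defines a = 28. g() defines b = 4.
Step 2: h() accesses both from enclosing scopes: a = 28, b = 4.
Step 3: result = 28 + 4 = 32

The answer is 32.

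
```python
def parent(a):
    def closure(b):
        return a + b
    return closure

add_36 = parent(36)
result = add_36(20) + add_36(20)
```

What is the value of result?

Step 1: add_36 captures a = 36.
Step 2: add_36(20) = 36 + 20 = 56, called twice.
Step 3: result = 56 + 56 = 112

The answer is 112.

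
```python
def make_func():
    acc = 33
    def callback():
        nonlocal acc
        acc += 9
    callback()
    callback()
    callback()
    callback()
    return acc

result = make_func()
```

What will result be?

Step 1: acc starts at 33.
Step 2: callback() is called 4 times, each adding 9.
Step 3: acc = 33 + 9 * 4 = 69

The answer is 69.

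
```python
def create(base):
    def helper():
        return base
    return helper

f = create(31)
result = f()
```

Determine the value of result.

Step 1: create(31) creates closure capturing base = 31.
Step 2: f() returns the captured base = 31.
Step 3: result = 31

The answer is 31.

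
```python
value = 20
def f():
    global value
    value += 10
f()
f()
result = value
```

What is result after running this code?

Step 1: value = 20.
Step 2: First f(): value = 20 + 10 = 30.
Step 3: Second f(): value = 30 + 10 = 40. result = 40

The answer is 40.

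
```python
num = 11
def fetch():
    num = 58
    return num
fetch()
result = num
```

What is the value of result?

Step 1: num = 11 globally.
Step 2: fetch() creates a LOCAL num = 58 (no global keyword!).
Step 3: The global num is unchanged. result = 11

The answer is 11.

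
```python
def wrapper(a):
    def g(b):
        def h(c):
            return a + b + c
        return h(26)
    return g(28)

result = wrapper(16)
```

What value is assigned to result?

Step 1: a = 16, b = 28, c = 26 across three nested scopes.
Step 2: h() accesses all three via LEGB rule.
Step 3: result = 16 + 28 + 26 = 70

The answer is 70.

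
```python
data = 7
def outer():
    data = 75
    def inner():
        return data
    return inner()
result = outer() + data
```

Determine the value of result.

Step 1: Global data = 7. outer() shadows with data = 75.
Step 2: inner() returns enclosing data = 75. outer() = 75.
Step 3: result = 75 + global data (7) = 82

The answer is 82.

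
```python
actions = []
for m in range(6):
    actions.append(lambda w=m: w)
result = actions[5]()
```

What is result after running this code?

Step 1: Default argument w=m captures m's value at each iteration.
Step 2: actions[5] captured w = 5 when m was 5.
Step 3: result = 5

The answer is 5.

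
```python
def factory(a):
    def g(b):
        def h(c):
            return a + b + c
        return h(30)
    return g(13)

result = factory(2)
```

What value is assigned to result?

Step 1: a = 2, b = 13, c = 30 across three nested scopes.
Step 2: h() accesses all three via LEGB rule.
Step 3: result = 2 + 13 + 30 = 45

The answer is 45.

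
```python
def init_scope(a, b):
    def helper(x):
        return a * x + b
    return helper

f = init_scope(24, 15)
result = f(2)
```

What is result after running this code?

Step 1: init_scope(24, 15) captures a = 24, b = 15.
Step 2: f(2) computes 24 * 2 + 15 = 63.
Step 3: result = 63

The answer is 63.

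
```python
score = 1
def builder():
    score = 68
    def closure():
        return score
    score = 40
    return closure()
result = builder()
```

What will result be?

Step 1: builder() sets score = 68, then later score = 40.
Step 2: closure() is called after score is reassigned to 40. Closures capture variables by reference, not by value.
Step 3: result = 40

The answer is 40.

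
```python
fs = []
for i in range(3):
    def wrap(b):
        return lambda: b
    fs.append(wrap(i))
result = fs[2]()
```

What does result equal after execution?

Step 1: wrap(i) creates a new scope capturing b = i at call time.
Step 2: fs[2] = wrap(2), so its lambda captures b = 2.
Step 3: result = 2 (closure factory fixes late binding)

The answer is 2.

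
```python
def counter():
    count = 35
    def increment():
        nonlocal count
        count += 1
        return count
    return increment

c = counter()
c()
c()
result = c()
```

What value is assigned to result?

Step 1: counter() creates closure with count = 35.
Step 2: Each c() call increments count via nonlocal. After 3 calls: 35 + 3 = 38.
Step 3: result = 38

The answer is 38.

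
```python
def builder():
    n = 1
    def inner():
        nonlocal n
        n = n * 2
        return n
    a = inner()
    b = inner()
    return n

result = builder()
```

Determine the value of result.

Step 1: n starts at 1.
Step 2: First inner(): n = 1 * 2 = 2.
Step 3: Second inner(): n = 2 * 2 = 4.
Step 4: result = 4

The answer is 4.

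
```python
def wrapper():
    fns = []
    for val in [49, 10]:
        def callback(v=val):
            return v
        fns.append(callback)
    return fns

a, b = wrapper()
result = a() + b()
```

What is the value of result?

Step 1: Default argument v=val captures val at each iteration.
Step 2: a() returns 49 (captured at first iteration), b() returns 10 (captured at second).
Step 3: result = 49 + 10 = 59

The answer is 59.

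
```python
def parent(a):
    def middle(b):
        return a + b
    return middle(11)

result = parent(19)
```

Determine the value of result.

Step 1: parent(19) passes a = 19.
Step 2: middle(11) has b = 11, reads a = 19 from enclosing.
Step 3: result = 19 + 11 = 30

The answer is 30.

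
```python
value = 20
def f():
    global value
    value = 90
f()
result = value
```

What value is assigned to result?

Step 1: value = 20 globally.
Step 2: f() declares global value and sets it to 90.
Step 3: After f(), global value = 90. result = 90

The answer is 90.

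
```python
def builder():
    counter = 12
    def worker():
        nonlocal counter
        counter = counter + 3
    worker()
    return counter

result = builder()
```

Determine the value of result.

Step 1: builder() sets counter = 12.
Step 2: worker() uses nonlocal to modify counter in builder's scope: counter = 12 + 3 = 15.
Step 3: builder() returns the modified counter = 15

The answer is 15.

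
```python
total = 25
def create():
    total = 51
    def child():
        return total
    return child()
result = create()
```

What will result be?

Step 1: total = 25 globally, but create() defines total = 51 locally.
Step 2: child() looks up total. Not in local scope, so checks enclosing scope (create) and finds total = 51.
Step 3: result = 51

The answer is 51.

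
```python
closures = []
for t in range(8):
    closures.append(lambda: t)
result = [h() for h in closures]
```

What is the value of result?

Step 1: All 8 lambdas share the same variable t.
Step 2: After the loop, t = 7.
Step 3: Each call returns 7. result = [7, 7, 7, 7, 7, 7, 7, 7]

The answer is [7, 7, 7, 7, 7, 7, 7, 7].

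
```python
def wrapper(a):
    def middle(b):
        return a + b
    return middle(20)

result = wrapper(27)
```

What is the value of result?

Step 1: wrapper(27) passes a = 27.
Step 2: middle(20) has b = 20, reads a = 27 from enclosing.
Step 3: result = 27 + 20 = 47

The answer is 47.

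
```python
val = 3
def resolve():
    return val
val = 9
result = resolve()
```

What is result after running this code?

Step 1: val is first set to 3, then reassigned to 9.
Step 2: resolve() is called after the reassignment, so it looks up the current global val = 9.
Step 3: result = 9

The answer is 9.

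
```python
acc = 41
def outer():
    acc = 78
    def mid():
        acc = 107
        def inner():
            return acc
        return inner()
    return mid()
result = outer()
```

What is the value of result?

Step 1: Three levels of shadowing: global 41, outer 78, mid 107.
Step 2: inner() finds acc = 107 in enclosing mid() scope.
Step 3: result = 107

The answer is 107.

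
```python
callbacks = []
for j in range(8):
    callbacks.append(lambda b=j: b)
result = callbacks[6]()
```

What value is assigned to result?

Step 1: Default argument b=j captures j's value at each iteration.
Step 2: callbacks[6] captured b = 6 when j was 6.
Step 3: result = 6

The answer is 6.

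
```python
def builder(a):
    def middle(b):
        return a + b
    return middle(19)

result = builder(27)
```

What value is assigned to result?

Step 1: builder(27) passes a = 27.
Step 2: middle(19) has b = 19, reads a = 27 from enclosing.
Step 3: result = 27 + 19 = 46

The answer is 46.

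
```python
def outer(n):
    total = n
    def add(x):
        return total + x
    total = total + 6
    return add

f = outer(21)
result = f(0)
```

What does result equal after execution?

Step 1: outer(21) sets total = 21, then total = 21 + 6 = 27.
Step 2: Closures capture by reference, so add sees total = 27.
Step 3: f(0) returns 27 + 0 = 27

The answer is 27.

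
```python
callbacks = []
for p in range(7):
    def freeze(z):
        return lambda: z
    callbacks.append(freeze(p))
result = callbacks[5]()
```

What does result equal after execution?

Step 1: freeze(p) creates a new scope capturing z = p at call time.
Step 2: callbacks[5] = freeze(5), so its lambda captures z = 5.
Step 3: result = 5 (closure factory fixes late binding)

The answer is 5.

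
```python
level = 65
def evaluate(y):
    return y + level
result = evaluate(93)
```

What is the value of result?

Step 1: level = 65 is defined globally.
Step 2: evaluate(93) uses parameter y = 93 and looks up level from global scope = 65.
Step 3: result = 93 + 65 = 158

The answer is 158.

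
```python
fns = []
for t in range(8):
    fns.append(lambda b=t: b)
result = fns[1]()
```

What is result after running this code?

Step 1: Default argument b=t captures t's value at each iteration.
Step 2: fns[1] captured b = 1 when t was 1.
Step 3: result = 1

The answer is 1.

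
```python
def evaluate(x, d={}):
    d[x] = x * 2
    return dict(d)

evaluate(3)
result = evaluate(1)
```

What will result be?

Step 1: Mutable default dict is shared across calls.
Step 2: First call adds 3: 6. Second call adds 1: 2.
Step 3: result = {3: 6, 1: 2}

The answer is {3: 6, 1: 2}.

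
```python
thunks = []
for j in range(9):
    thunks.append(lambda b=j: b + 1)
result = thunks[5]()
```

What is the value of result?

Step 1: Default argument b=j captures j's value at definition time.
Step 2: thunks[5] was defined when j = 5, so b defaults to 5.
Step 3: result = 5 + 1 = 6 (default arg fixes the late binding issue)

The answer is 6.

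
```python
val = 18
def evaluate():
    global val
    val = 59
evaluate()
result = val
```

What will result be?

Step 1: val = 18 globally.
Step 2: evaluate() declares global val and sets it to 59.
Step 3: After evaluate(), global val = 59. result = 59

The answer is 59.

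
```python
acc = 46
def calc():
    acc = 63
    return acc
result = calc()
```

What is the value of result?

Step 1: Global acc = 46.
Step 2: calc() creates local acc = 63, shadowing the global.
Step 3: Returns local acc = 63. result = 63

The answer is 63.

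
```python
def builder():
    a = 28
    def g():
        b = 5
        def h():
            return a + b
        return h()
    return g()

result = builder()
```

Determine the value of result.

Step 1: builder() defines a = 28. g() defines b = 5.
Step 2: h() accesses both from enclosing scopes: a = 28, b = 5.
Step 3: result = 28 + 5 = 33

The answer is 33.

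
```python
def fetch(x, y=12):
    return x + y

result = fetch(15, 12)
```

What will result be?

Step 1: fetch(15, 12) overrides default y with 12.
Step 2: Returns 15 + 12 = 27.
Step 3: result = 27

The answer is 27.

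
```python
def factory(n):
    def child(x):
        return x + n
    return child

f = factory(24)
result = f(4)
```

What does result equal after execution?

Step 1: factory(24) creates a closure that captures n = 24.
Step 2: f(4) calls the closure with x = 4, returning 4 + 24 = 28.
Step 3: result = 28

The answer is 28.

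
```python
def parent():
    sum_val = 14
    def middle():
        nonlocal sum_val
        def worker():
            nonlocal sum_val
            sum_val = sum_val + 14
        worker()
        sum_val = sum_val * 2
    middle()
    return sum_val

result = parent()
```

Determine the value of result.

Step 1: sum_val = 14.
Step 2: worker() adds 14: sum_val = 14 + 14 = 28.
Step 3: middle() doubles: sum_val = 28 * 2 = 56.
Step 4: result = 56

The answer is 56.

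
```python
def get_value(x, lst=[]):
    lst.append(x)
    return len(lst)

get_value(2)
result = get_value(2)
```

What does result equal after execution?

Step 1: Mutable default list persists between calls.
Step 2: First call: lst = [2], len = 1. Second call: lst = [2, 2], len = 2.
Step 3: result = 2

The answer is 2.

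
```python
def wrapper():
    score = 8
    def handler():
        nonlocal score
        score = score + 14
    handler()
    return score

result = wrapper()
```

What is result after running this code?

Step 1: wrapper() sets score = 8.
Step 2: handler() uses nonlocal to modify score in wrapper's scope: score = 8 + 14 = 22.
Step 3: wrapper() returns the modified score = 22

The answer is 22.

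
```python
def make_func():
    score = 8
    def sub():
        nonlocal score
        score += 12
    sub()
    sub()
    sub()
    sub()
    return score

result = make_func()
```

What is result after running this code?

Step 1: score starts at 8.
Step 2: sub() is called 4 times, each adding 12.
Step 3: score = 8 + 12 * 4 = 56

The answer is 56.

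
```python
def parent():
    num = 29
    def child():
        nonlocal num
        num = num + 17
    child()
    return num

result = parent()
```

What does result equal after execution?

Step 1: parent() sets num = 29.
Step 2: child() uses nonlocal to modify num in parent's scope: num = 29 + 17 = 46.
Step 3: parent() returns the modified num = 46

The answer is 46.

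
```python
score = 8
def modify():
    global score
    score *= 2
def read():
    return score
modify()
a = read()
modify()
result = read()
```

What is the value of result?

Step 1: score = 8.
Step 2: First modify(): score = 8 * 2 = 16.
Step 3: Second modify(): score = 16 * 2 = 32.
Step 4: read() returns 32

The answer is 32.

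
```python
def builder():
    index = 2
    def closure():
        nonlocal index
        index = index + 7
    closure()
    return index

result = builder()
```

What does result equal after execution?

Step 1: builder() sets index = 2.
Step 2: closure() uses nonlocal to modify index in builder's scope: index = 2 + 7 = 9.
Step 3: builder() returns the modified index = 9

The answer is 9.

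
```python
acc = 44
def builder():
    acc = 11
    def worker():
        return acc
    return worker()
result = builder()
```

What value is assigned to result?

Step 1: acc = 44 globally, but builder() defines acc = 11 locally.
Step 2: worker() looks up acc. Not in local scope, so checks enclosing scope (builder) and finds acc = 11.
Step 3: result = 11

The answer is 11.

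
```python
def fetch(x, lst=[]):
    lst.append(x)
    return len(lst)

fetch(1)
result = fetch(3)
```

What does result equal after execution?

Step 1: Mutable default list persists between calls.
Step 2: First call: lst = [1], len = 1. Second call: lst = [1, 3], len = 2.
Step 3: result = 2

The answer is 2.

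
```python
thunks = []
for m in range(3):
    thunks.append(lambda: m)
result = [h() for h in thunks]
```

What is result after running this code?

Step 1: All 3 lambdas share the same variable m.
Step 2: After the loop, m = 2.
Step 3: Each call returns 2. result = [2, 2, 2]

The answer is [2, 2, 2].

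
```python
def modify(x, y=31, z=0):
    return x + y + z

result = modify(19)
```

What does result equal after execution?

Step 1: modify(19) uses defaults y = 31, z = 0.
Step 2: Returns 19 + 31 + 0 = 50.
Step 3: result = 50

The answer is 50.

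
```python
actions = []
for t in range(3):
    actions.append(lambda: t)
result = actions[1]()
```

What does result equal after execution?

Step 1: The loop creates 3 lambdas, all referencing the same variable t.
Step 2: After the loop, t = 2 (final value).
Step 3: actions[1]() looks up t at call time and finds 2. This is the late binding gotcha. result = 2

The answer is 2.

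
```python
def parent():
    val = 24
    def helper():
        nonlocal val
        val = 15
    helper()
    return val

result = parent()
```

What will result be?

Step 1: parent() sets val = 24.
Step 2: helper() uses nonlocal to reassign val = 15.
Step 3: result = 15

The answer is 15.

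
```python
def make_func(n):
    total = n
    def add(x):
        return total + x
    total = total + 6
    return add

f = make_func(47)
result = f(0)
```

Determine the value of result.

Step 1: make_func(47) sets total = 47, then total = 47 + 6 = 53.
Step 2: Closures capture by reference, so add sees total = 53.
Step 3: f(0) returns 53 + 0 = 53

The answer is 53.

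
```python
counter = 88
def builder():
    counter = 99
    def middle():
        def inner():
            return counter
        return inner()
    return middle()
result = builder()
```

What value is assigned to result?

Step 1: builder() defines counter = 99. middle() and inner() have no local counter.
Step 2: inner() checks local (none), enclosing middle() (none), enclosing builder() and finds counter = 99.
Step 3: result = 99

The answer is 99.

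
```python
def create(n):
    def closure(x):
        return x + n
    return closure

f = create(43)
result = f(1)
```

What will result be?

Step 1: create(43) creates a closure that captures n = 43.
Step 2: f(1) calls the closure with x = 1, returning 1 + 43 = 44.
Step 3: result = 44

The answer is 44.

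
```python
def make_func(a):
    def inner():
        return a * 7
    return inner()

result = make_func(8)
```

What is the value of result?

Step 1: make_func(8) binds parameter a = 8.
Step 2: inner() accesses a = 8 from enclosing scope.
Step 3: result = 8 * 7 = 56

The answer is 56.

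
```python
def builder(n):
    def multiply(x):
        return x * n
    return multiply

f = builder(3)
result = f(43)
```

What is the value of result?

Step 1: builder(3) returns multiply closure with n = 3.
Step 2: f(43) computes 43 * 3 = 129.
Step 3: result = 129

The answer is 129.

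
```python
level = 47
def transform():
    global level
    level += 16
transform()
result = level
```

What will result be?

Step 1: level = 47 globally.
Step 2: transform() modifies global level: level += 16 = 63.
Step 3: result = 63

The answer is 63.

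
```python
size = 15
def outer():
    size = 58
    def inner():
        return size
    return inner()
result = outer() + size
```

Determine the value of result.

Step 1: Global size = 15. outer() shadows with size = 58.
Step 2: inner() returns enclosing size = 58. outer() = 58.
Step 3: result = 58 + global size (15) = 73

The answer is 73.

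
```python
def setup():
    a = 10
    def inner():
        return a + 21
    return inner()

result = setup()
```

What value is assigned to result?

Step 1: setup() defines a = 10.
Step 2: inner() reads a = 10 from enclosing scope, returns 10 + 21 = 31.
Step 3: result = 31

The answer is 31.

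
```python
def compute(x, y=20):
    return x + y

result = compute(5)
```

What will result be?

Step 1: compute(5) uses default y = 20.
Step 2: Returns 5 + 20 = 25.
Step 3: result = 25

The answer is 25.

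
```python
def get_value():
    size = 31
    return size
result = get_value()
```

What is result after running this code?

Step 1: get_value() defines size = 31 in its local scope.
Step 2: return size finds the local variable size = 31.
Step 3: result = 31

The answer is 31.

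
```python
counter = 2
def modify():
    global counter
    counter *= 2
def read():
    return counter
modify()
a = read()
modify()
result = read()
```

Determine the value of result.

Step 1: counter = 2.
Step 2: First modify(): counter = 2 * 2 = 4.
Step 3: Second modify(): counter = 4 * 2 = 8.
Step 4: read() returns 8

The answer is 8.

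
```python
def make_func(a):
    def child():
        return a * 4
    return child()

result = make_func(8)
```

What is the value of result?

Step 1: make_func(8) binds parameter a = 8.
Step 2: child() accesses a = 8 from enclosing scope.
Step 3: result = 8 * 4 = 32

The answer is 32.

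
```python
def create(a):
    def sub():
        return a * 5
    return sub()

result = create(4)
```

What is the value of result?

Step 1: create(4) binds parameter a = 4.
Step 2: sub() accesses a = 4 from enclosing scope.
Step 3: result = 4 * 5 = 20

The answer is 20.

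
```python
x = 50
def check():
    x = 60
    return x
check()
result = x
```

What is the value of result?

Step 1: x = 50 globally.
Step 2: check() creates a LOCAL x = 60 (no global keyword!).
Step 3: The global x is unchanged. result = 50

The answer is 50.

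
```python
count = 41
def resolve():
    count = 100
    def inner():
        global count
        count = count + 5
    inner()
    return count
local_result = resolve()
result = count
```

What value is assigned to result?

Step 1: Global count = 41. resolve() creates local count = 100.
Step 2: inner() declares global count and adds 5: global count = 41 + 5 = 46.
Step 3: resolve() returns its local count = 100 (unaffected by inner).
Step 4: result = global count = 46

The answer is 46.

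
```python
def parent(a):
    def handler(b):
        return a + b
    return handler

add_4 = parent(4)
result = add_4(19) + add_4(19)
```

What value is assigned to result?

Step 1: add_4 captures a = 4.
Step 2: add_4(19) = 4 + 19 = 23, called twice.
Step 3: result = 23 + 23 = 46

The answer is 46.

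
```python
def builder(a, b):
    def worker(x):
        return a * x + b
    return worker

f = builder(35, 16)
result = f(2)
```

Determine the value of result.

Step 1: builder(35, 16) captures a = 35, b = 16.
Step 2: f(2) computes 35 * 2 + 16 = 86.
Step 3: result = 86

The answer is 86.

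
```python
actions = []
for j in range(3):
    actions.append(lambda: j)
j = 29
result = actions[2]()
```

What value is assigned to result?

Step 1: Lambdas capture the variable j by reference, not by value.
Step 2: After the loop, j is reassigned to 29.
Step 3: actions[2]() looks up the current j = 29. result = 29

The answer is 29.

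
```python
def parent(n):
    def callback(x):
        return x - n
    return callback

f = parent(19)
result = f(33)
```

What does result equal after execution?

Step 1: parent(19) creates a closure capturing n = 19.
Step 2: f(33) computes 33 - 19 = 14.
Step 3: result = 14

The answer is 14.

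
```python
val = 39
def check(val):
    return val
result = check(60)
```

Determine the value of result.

Step 1: Global val = 39.
Step 2: check(60) takes parameter val = 60, which shadows the global.
Step 3: result = 60

The answer is 60.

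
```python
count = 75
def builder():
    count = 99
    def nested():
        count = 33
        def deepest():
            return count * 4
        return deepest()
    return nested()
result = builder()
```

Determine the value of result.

Step 1: deepest() looks up count through LEGB: not local, finds count = 33 in enclosing nested().
Step 2: Returns 33 * 4 = 132.
Step 3: result = 132

The answer is 132.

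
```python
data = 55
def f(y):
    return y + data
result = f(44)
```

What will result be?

Step 1: data = 55 is defined globally.
Step 2: f(44) uses parameter y = 44 and looks up data from global scope = 55.
Step 3: result = 44 + 55 = 99

The answer is 99.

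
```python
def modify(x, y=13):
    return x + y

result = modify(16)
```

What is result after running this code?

Step 1: modify(16) uses default y = 13.
Step 2: Returns 16 + 13 = 29.
Step 3: result = 29

The answer is 29.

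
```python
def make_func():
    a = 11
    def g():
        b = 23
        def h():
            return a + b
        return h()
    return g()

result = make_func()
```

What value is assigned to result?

Step 1: make_func() defines a = 11. g() defines b = 23.
Step 2: h() accesses both from enclosing scopes: a = 11, b = 23.
Step 3: result = 11 + 23 = 34

The answer is 34.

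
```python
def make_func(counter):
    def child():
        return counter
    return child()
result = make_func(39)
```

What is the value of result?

Step 1: make_func(39) binds parameter counter = 39.
Step 2: child() looks up counter in enclosing scope and finds the parameter counter = 39.
Step 3: result = 39

The answer is 39.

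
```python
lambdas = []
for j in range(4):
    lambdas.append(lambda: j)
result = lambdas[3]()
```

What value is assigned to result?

Step 1: The loop creates 4 lambdas, all referencing the same variable j.
Step 2: After the loop, j = 3 (final value).
Step 3: lambdas[3]() looks up j at call time and finds 3. This is the late binding gotcha. result = 3

The answer is 3.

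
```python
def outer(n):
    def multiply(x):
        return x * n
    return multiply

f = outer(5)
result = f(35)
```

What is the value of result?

Step 1: outer(5) returns multiply closure with n = 5.
Step 2: f(35) computes 35 * 5 = 175.
Step 3: result = 175

The answer is 175.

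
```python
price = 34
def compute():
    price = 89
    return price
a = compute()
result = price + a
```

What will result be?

Step 1: Global price = 34. compute() returns local price = 89.
Step 2: a = 89. Global price still = 34.
Step 3: result = 34 + 89 = 123

The answer is 123.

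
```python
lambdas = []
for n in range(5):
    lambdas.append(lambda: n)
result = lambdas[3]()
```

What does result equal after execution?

Step 1: The loop creates 5 lambdas, all referencing the same variable n.
Step 2: After the loop, n = 4 (final value).
Step 3: lambdas[3]() looks up n at call time and finds 4. This is the late binding gotcha. result = 4

The answer is 4.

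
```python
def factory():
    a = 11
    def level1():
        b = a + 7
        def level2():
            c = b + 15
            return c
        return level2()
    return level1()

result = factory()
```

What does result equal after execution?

Step 1: a = 11. b = a + 7 = 18.
Step 2: c = b + 15 = 18 + 15 = 33.
Step 3: result = 33

The answer is 33.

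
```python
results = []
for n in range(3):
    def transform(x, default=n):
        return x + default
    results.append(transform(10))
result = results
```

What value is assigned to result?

Step 1: Default argument default=n is evaluated at function definition time.
Step 2: Each iteration creates transform with default = current n value.
Step 3: transform(10) returns 10 + default. results = [10, 11, 12]

The answer is [10, 11, 12].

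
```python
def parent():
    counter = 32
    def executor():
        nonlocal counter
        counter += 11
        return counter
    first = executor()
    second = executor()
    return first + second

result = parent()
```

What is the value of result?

Step 1: counter starts at 32.
Step 2: First call: counter = 32 + 11 = 43, returns 43.
Step 3: Second call: counter = 43 + 11 = 54, returns 54.
Step 4: result = 43 + 54 = 97

The answer is 97.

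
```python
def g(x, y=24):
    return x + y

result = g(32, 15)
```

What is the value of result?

Step 1: g(32, 15) overrides default y with 15.
Step 2: Returns 32 + 15 = 47.
Step 3: result = 47

The answer is 47.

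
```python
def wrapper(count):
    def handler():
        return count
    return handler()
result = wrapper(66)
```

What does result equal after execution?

Step 1: wrapper(66) binds parameter count = 66.
Step 2: handler() looks up count in enclosing scope and finds the parameter count = 66.
Step 3: result = 66

The answer is 66.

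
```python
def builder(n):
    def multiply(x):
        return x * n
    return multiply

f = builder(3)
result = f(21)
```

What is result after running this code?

Step 1: builder(3) returns multiply closure with n = 3.
Step 2: f(21) computes 21 * 3 = 63.
Step 3: result = 63

The answer is 63.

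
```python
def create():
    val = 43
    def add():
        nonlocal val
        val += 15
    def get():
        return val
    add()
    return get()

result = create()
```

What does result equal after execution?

Step 1: val = 43. add() modifies it via nonlocal, get() reads it.
Step 2: add() makes val = 43 + 15 = 58.
Step 3: get() returns 58. result = 58

The answer is 58.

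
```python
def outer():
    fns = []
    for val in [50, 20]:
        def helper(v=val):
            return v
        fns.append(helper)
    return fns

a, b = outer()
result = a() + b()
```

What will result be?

Step 1: Default argument v=val captures val at each iteration.
Step 2: a() returns 50 (captured at first iteration), b() returns 20 (captured at second).
Step 3: result = 50 + 20 = 70

The answer is 70.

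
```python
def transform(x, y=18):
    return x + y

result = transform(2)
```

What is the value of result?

Step 1: transform(2) uses default y = 18.
Step 2: Returns 2 + 18 = 20.
Step 3: result = 20

The answer is 20.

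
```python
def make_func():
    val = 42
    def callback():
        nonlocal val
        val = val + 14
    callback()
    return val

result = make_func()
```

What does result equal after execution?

Step 1: make_func() sets val = 42.
Step 2: callback() uses nonlocal to modify val in make_func's scope: val = 42 + 14 = 56.
Step 3: make_func() returns the modified val = 56

The answer is 56.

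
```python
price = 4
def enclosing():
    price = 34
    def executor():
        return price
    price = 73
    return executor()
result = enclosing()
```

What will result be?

Step 1: enclosing() sets price = 34, then later price = 73.
Step 2: executor() is called after price is reassigned to 73. Closures capture variables by reference, not by value.
Step 3: result = 73

The answer is 73.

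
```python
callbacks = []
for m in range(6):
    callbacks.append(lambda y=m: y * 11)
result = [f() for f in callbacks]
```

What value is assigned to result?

Step 1: Default arg y=m captures m at each iteration.
Step 2: callbacks[k] has y defaulting to k, returns k * 11.
Step 3: result = [0, 11, 22, 33, 44, 55]

The answer is [0, 11, 22, 33, 44, 55].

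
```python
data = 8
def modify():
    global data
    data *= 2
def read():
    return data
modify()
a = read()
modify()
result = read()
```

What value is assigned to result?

Step 1: data = 8.
Step 2: First modify(): data = 8 * 2 = 16.
Step 3: Second modify(): data = 16 * 2 = 32.
Step 4: read() returns 32

The answer is 32.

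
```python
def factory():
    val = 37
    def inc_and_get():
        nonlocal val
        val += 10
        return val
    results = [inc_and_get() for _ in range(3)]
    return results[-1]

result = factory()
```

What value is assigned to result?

Step 1: val = 37.
Step 2: Three calls to inc_and_get(), each adding 10.
Step 3: Last value = 37 + 10 * 3 = 67

The answer is 67.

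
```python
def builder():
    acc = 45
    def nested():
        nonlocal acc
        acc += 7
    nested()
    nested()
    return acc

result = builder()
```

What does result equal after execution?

Step 1: acc starts at 45.
Step 2: nested() is called 2 times, each adding 7.
Step 3: acc = 45 + 7 * 2 = 59

The answer is 59.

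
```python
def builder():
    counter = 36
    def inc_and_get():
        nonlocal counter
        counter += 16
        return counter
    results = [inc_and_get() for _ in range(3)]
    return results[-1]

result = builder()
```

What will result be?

Step 1: counter = 36.
Step 2: Three calls to inc_and_get(), each adding 16.
Step 3: Last value = 36 + 16 * 3 = 84

The answer is 84.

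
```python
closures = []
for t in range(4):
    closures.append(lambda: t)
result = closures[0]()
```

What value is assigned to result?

Step 1: The loop creates 4 lambdas, all referencing the same variable t.
Step 2: After the loop, t = 3 (final value).
Step 3: closures[0]() looks up t at call time and finds 3. This is the late binding gotcha. result = 3

The answer is 3.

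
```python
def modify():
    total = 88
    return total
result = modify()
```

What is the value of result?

Step 1: modify() defines total = 88 in its local scope.
Step 2: return total finds the local variable total = 88.
Step 3: result = 88

The answer is 88.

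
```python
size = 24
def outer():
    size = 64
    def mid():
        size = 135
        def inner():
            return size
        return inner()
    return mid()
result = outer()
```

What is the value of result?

Step 1: Three levels of shadowing: global 24, outer 64, mid 135.
Step 2: inner() finds size = 135 in enclosing mid() scope.
Step 3: result = 135

The answer is 135.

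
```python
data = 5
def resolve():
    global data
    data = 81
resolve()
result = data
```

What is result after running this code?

Step 1: data = 5 globally.
Step 2: resolve() declares global data and sets it to 81.
Step 3: After resolve(), global data = 81. result = 81

The answer is 81.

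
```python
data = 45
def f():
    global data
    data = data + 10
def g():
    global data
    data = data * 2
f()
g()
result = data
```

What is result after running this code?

Step 1: data = 45.
Step 2: f() adds 10: data = 45 + 10 = 55.
Step 3: g() doubles: data = 55 * 2 = 110.
Step 4: result = 110

The answer is 110.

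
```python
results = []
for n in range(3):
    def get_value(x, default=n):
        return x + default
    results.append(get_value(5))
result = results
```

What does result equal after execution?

Step 1: Default argument default=n is evaluated at function definition time.
Step 2: Each iteration creates get_value with default = current n value.
Step 3: get_value(5) returns 5 + default. results = [5, 6, 7]

The answer is [5, 6, 7].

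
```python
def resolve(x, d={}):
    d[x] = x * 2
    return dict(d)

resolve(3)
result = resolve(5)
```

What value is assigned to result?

Step 1: Mutable default dict is shared across calls.
Step 2: First call adds 3: 6. Second call adds 5: 10.
Step 3: result = {3: 6, 5: 10}

The answer is {3: 6, 5: 10}.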